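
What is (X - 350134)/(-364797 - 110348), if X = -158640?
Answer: 508774/475145 ≈ 1.0708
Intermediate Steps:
(X - 350134)/(-364797 - 110348) = (-158640 - 350134)/(-364797 - 110348) = -508774/(-475145) = -508774*(-1/475145) = 508774/475145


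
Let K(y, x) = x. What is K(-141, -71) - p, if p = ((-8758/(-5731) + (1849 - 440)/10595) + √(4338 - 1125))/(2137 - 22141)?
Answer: -86239465498391/1214641779780 + √357/6668 ≈ -70.997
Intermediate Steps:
p = -100865989/1214641779780 - √357/6668 (p = ((-8758*(-1/5731) + 1409*(1/10595)) + √3213)/(-20004) = ((8758/5731 + 1409/10595) + 3*√357)*(-1/20004) = (100865989/60719945 + 3*√357)*(-1/20004) = -100865989/1214641779780 - √357/6668 ≈ -0.0029166)
K(-141, -71) - p = -71 - (-100865989/1214641779780 - √357/6668) = -71 + (100865989/1214641779780 + √357/6668) = -86239465498391/1214641779780 + √357/6668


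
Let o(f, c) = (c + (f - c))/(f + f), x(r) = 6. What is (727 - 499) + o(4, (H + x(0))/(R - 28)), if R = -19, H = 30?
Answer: 457/2 ≈ 228.50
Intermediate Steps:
o(f, c) = 1/2 (o(f, c) = f/((2*f)) = f*(1/(2*f)) = 1/2)
(727 - 499) + o(4, (H + x(0))/(R - 28)) = (727 - 499) + 1/2 = 228 + 1/2 = 457/2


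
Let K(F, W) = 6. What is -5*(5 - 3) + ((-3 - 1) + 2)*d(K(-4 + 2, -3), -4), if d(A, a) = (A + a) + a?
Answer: -6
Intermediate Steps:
d(A, a) = A + 2*a
-5*(5 - 3) + ((-3 - 1) + 2)*d(K(-4 + 2, -3), -4) = -5*(5 - 3) + ((-3 - 1) + 2)*(6 + 2*(-4)) = -5*2 + (-4 + 2)*(6 - 8) = -10 - 2*(-2) = -10 + 4 = -6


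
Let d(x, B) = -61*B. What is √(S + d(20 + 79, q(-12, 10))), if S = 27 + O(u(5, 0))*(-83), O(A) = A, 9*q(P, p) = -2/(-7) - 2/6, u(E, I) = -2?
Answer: √767298/63 ≈ 13.904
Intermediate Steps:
q(P, p) = -1/189 (q(P, p) = (-2/(-7) - 2/6)/9 = (-2*(-⅐) - 2*⅙)/9 = (2/7 - ⅓)/9 = (⅑)*(-1/21) = -1/189)
S = 193 (S = 27 - 2*(-83) = 27 + 166 = 193)
√(S + d(20 + 79, q(-12, 10))) = √(193 - 61*(-1/189)) = √(193 + 61/189) = √(36538/189) = √767298/63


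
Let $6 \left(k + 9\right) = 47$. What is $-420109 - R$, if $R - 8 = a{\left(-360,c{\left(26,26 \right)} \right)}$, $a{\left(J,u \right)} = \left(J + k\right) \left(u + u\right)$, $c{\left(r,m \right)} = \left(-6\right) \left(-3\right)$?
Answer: $-407115$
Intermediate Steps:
$c{\left(r,m \right)} = 18$
$k = - \frac{7}{6}$ ($k = -9 + \frac{1}{6} \cdot 47 = -9 + \frac{47}{6} = - \frac{7}{6} \approx -1.1667$)
$a{\left(J,u \right)} = 2 u \left(- \frac{7}{6} + J\right)$ ($a{\left(J,u \right)} = \left(J - \frac{7}{6}\right) \left(u + u\right) = \left(- \frac{7}{6} + J\right) 2 u = 2 u \left(- \frac{7}{6} + J\right)$)
$R = -12994$ ($R = 8 + \frac{1}{3} \cdot 18 \left(-7 + 6 \left(-360\right)\right) = 8 + \frac{1}{3} \cdot 18 \left(-7 - 2160\right) = 8 + \frac{1}{3} \cdot 18 \left(-2167\right) = 8 - 13002 = -12994$)
$-420109 - R = -420109 - -12994 = -420109 + 12994 = -407115$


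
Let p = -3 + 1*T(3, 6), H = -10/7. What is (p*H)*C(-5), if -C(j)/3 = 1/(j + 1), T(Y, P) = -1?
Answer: 30/7 ≈ 4.2857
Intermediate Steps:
C(j) = -3/(1 + j) (C(j) = -3/(j + 1) = -3/(1 + j))
H = -10/7 (H = -10*⅐ = -10/7 ≈ -1.4286)
p = -4 (p = -3 + 1*(-1) = -3 - 1 = -4)
(p*H)*C(-5) = (-4*(-10/7))*(-3/(1 - 5)) = 40*(-3/(-4))/7 = 40*(-3*(-¼))/7 = (40/7)*(¾) = 30/7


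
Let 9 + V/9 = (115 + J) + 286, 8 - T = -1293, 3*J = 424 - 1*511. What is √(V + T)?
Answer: 2*√1142 ≈ 67.587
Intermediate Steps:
J = -29 (J = (424 - 1*511)/3 = (424 - 511)/3 = (⅓)*(-87) = -29)
T = 1301 (T = 8 - 1*(-1293) = 8 + 1293 = 1301)
V = 3267 (V = -81 + 9*((115 - 29) + 286) = -81 + 9*(86 + 286) = -81 + 9*372 = -81 + 3348 = 3267)
√(V + T) = √(3267 + 1301) = √4568 = 2*√1142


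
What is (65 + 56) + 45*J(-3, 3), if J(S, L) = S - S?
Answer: 121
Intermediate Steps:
J(S, L) = 0
(65 + 56) + 45*J(-3, 3) = (65 + 56) + 45*0 = 121 + 0 = 121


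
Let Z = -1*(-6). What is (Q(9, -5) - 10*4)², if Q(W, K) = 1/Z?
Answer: 57121/36 ≈ 1586.7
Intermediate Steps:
Z = 6
Q(W, K) = ⅙ (Q(W, K) = 1/6 = ⅙)
(Q(9, -5) - 10*4)² = (⅙ - 10*4)² = (⅙ - 40)² = (-239/6)² = 57121/36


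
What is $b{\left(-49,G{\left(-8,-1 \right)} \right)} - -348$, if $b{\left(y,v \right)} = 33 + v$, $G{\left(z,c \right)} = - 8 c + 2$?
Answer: $391$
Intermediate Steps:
$G{\left(z,c \right)} = 2 - 8 c$
$b{\left(-49,G{\left(-8,-1 \right)} \right)} - -348 = \left(33 + \left(2 - -8\right)\right) - -348 = \left(33 + \left(2 + 8\right)\right) + 348 = \left(33 + 10\right) + 348 = 43 + 348 = 391$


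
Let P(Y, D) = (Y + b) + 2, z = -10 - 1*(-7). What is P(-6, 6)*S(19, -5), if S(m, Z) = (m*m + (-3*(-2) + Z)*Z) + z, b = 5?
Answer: 353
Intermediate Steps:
z = -3 (z = -10 + 7 = -3)
S(m, Z) = -3 + m**2 + Z*(6 + Z) (S(m, Z) = (m*m + (-3*(-2) + Z)*Z) - 3 = (m**2 + (6 + Z)*Z) - 3 = (m**2 + Z*(6 + Z)) - 3 = -3 + m**2 + Z*(6 + Z))
P(Y, D) = 7 + Y (P(Y, D) = (Y + 5) + 2 = (5 + Y) + 2 = 7 + Y)
P(-6, 6)*S(19, -5) = (7 - 6)*(-3 + (-5)**2 + 19**2 + 6*(-5)) = 1*(-3 + 25 + 361 - 30) = 1*353 = 353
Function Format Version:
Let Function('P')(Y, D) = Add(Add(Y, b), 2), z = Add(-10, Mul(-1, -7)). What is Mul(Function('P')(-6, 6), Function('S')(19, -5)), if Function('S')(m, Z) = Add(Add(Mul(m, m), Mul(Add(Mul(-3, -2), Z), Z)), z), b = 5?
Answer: 353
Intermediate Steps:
z = -3 (z = Add(-10, 7) = -3)
Function('S')(m, Z) = Add(-3, Pow(m, 2), Mul(Z, Add(6, Z))) (Function('S')(m, Z) = Add(Add(Mul(m, m), Mul(Add(Mul(-3, -2), Z), Z)), -3) = Add(Add(Pow(m, 2), Mul(Add(6, Z), Z)), -3) = Add(Add(Pow(m, 2), Mul(Z, Add(6, Z))), -3) = Add(-3, Pow(m, 2), Mul(Z, Add(6, Z))))
Function('P')(Y, D) = Add(7, Y) (Function('P')(Y, D) = Add(Add(Y, 5), 2) = Add(Add(5, Y), 2) = Add(7, Y))
Mul(Function('P')(-6, 6), Function('S')(19, -5)) = Mul(Add(7, -6), Add(-3, Pow(-5, 2), Pow(19, 2), Mul(6, -5))) = Mul(1, Add(-3, 25, 361, -30)) = Mul(1, 353) = 353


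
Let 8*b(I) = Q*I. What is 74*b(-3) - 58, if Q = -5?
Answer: 323/4 ≈ 80.750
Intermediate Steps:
b(I) = -5*I/8 (b(I) = (-5*I)/8 = -5*I/8)
74*b(-3) - 58 = 74*(-5/8*(-3)) - 58 = 74*(15/8) - 58 = 555/4 - 58 = 323/4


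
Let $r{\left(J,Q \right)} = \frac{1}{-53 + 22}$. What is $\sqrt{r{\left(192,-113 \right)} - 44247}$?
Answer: $\frac{i \sqrt{42521398}}{31} \approx 210.35 i$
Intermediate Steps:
$r{\left(J,Q \right)} = - \frac{1}{31}$ ($r{\left(J,Q \right)} = \frac{1}{-31} = - \frac{1}{31}$)
$\sqrt{r{\left(192,-113 \right)} - 44247} = \sqrt{- \frac{1}{31} - 44247} = \sqrt{- \frac{1371658}{31}} = \frac{i \sqrt{42521398}}{31}$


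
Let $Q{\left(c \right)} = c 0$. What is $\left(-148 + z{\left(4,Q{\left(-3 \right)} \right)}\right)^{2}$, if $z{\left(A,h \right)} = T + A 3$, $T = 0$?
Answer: $18496$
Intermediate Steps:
$Q{\left(c \right)} = 0$
$z{\left(A,h \right)} = 3 A$ ($z{\left(A,h \right)} = 0 + A 3 = 0 + 3 A = 3 A$)
$\left(-148 + z{\left(4,Q{\left(-3 \right)} \right)}\right)^{2} = \left(-148 + 3 \cdot 4\right)^{2} = \left(-148 + 12\right)^{2} = \left(-136\right)^{2} = 18496$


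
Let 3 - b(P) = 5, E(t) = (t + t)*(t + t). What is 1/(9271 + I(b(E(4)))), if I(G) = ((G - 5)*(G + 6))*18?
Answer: 1/8767 ≈ 0.00011406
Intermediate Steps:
E(t) = 4*t² (E(t) = (2*t)*(2*t) = 4*t²)
b(P) = -2 (b(P) = 3 - 1*5 = 3 - 5 = -2)
I(G) = 18*(-5 + G)*(6 + G) (I(G) = ((-5 + G)*(6 + G))*18 = 18*(-5 + G)*(6 + G))
1/(9271 + I(b(E(4)))) = 1/(9271 + (-540 + 18*(-2) + 18*(-2)²)) = 1/(9271 + (-540 - 36 + 18*4)) = 1/(9271 + (-540 - 36 + 72)) = 1/(9271 - 504) = 1/8767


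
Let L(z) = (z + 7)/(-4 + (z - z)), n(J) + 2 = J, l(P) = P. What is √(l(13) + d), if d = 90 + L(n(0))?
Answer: √407/2 ≈ 10.087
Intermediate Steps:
n(J) = -2 + J
L(z) = -7/4 - z/4 (L(z) = (7 + z)/(-4 + 0) = (7 + z)/(-4) = (7 + z)*(-¼) = -7/4 - z/4)
d = 355/4 (d = 90 + (-7/4 - (-2 + 0)/4) = 90 + (-7/4 - ¼*(-2)) = 90 + (-7/4 + ½) = 90 - 5/4 = 355/4 ≈ 88.750)
√(l(13) + d) = √(13 + 355/4) = √(407/4) = √407/2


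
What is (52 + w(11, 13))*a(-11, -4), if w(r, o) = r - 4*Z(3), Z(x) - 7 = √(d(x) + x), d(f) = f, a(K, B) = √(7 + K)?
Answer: I*(70 - 8*√6) ≈ 50.404*I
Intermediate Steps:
Z(x) = 7 + √2*√x (Z(x) = 7 + √(x + x) = 7 + √(2*x) = 7 + √2*√x)
w(r, o) = -28 + r - 4*√6 (w(r, o) = r - 4*(7 + √2*√3) = r - 4*(7 + √6) = r + (-28 - 4*√6) = -28 + r - 4*√6)
(52 + w(11, 13))*a(-11, -4) = (52 + (-28 + 11 - 4*√6))*√(7 - 11) = (52 + (-17 - 4*√6))*√(-4) = (35 - 4*√6)*(2*I) = 2*I*(35 - 4*√6)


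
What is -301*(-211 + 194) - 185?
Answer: 4932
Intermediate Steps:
-301*(-211 + 194) - 185 = -301*(-17) - 185 = 5117 - 185 = 4932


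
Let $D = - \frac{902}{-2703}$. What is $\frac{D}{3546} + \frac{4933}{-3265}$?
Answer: $- \frac{23639530412}{15647248035} \approx -1.5108$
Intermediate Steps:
$D = \frac{902}{2703}$ ($D = \left(-902\right) \left(- \frac{1}{2703}\right) = \frac{902}{2703} \approx 0.3337$)
$\frac{D}{3546} + \frac{4933}{-3265} = \frac{902}{2703 \cdot 3546} + \frac{4933}{-3265} = \frac{902}{2703} \cdot \frac{1}{3546} + 4933 \left(- \frac{1}{3265}\right) = \frac{451}{4792419} - \frac{4933}{3265} = - \frac{23639530412}{15647248035}$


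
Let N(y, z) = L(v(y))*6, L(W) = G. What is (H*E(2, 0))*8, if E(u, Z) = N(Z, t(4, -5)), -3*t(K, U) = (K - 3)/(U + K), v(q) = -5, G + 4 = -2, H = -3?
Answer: 864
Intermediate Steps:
G = -6 (G = -4 - 2 = -6)
L(W) = -6
t(K, U) = -(-3 + K)/(3*(K + U)) (t(K, U) = -(K - 3)/(3*(U + K)) = -(-3 + K)/(3*(K + U)))
N(y, z) = -36 (N(y, z) = -6*6 = -36)
E(u, Z) = -36
(H*E(2, 0))*8 = -3*(-36)*8 = 108*8 = 864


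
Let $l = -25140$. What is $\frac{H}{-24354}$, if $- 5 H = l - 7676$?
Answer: $- \frac{16408}{60885} \approx -0.26949$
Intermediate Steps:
$H = \frac{32816}{5}$ ($H = - \frac{-25140 - 7676}{5} = \left(- \frac{1}{5}\right) \left(-32816\right) = \frac{32816}{5} \approx 6563.2$)
$\frac{H}{-24354} = \frac{32816}{5 \left(-24354\right)} = \frac{32816}{5} \left(- \frac{1}{24354}\right) = - \frac{16408}{60885}$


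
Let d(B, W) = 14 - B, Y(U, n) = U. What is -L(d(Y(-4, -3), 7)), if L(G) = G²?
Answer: -324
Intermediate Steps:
-L(d(Y(-4, -3), 7)) = -(14 - 1*(-4))² = -(14 + 4)² = -1*18² = -1*324 = -324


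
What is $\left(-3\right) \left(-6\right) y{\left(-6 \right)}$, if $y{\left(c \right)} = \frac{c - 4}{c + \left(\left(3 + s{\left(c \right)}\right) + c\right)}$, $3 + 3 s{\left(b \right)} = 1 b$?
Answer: $15$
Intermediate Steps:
$s{\left(b \right)} = -1 + \frac{b}{3}$ ($s{\left(b \right)} = -1 + \frac{1 b}{3} = -1 + \frac{b}{3}$)
$y{\left(c \right)} = \frac{-4 + c}{2 + \frac{7 c}{3}}$ ($y{\left(c \right)} = \frac{c - 4}{c + \left(\left(3 + \left(-1 + \frac{c}{3}\right)\right) + c\right)} = \frac{-4 + c}{c + \left(\left(2 + \frac{c}{3}\right) + c\right)} = \frac{-4 + c}{c + \left(2 + \frac{4 c}{3}\right)} = \frac{-4 + c}{2 + \frac{7 c}{3}}$)
$\left(-3\right) \left(-6\right) y{\left(-6 \right)} = \left(-3\right) \left(-6\right) \frac{3 \left(-4 - 6\right)}{6 + 7 \left(-6\right)} = 18 \cdot 3 \frac{1}{6 - 42} \left(-10\right) = 18 \cdot 3 \frac{1}{-36} \left(-10\right) = 18 \cdot 3 \left(- \frac{1}{36}\right) \left(-10\right) = 18 \cdot \frac{5}{6} = 15$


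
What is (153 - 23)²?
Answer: 16900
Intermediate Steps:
(153 - 23)² = 130² = 16900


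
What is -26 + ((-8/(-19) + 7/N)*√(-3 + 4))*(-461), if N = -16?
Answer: -5599/304 ≈ -18.418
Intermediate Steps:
-26 + ((-8/(-19) + 7/N)*√(-3 + 4))*(-461) = -26 + ((-8/(-19) + 7/(-16))*√(-3 + 4))*(-461) = -26 + ((-8*(-1/19) + 7*(-1/16))*√1)*(-461) = -26 + ((8/19 - 7/16)*1)*(-461) = -26 - 5/304*1*(-461) = -26 - 5/304*(-461) = -26 + 2305/304 = -5599/304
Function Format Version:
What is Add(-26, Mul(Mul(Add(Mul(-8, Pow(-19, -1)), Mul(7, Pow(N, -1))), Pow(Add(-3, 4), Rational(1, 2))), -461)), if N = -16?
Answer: Rational(-5599, 304) ≈ -18.418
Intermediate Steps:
Add(-26, Mul(Mul(Add(Mul(-8, Pow(-19, -1)), Mul(7, Pow(N, -1))), Pow(Add(-3, 4), Rational(1, 2))), -461)) = Add(-26, Mul(Mul(Add(Mul(-8, Pow(-19, -1)), Mul(7, Pow(-16, -1))), Pow(Add(-3, 4), Rational(1, 2))), -461)) = Add(-26, Mul(Mul(Add(Mul(-8, Rational(-1, 19)), Mul(7, Rational(-1, 16))), Pow(1, Rational(1, 2))), -461)) = Add(-26, Mul(Mul(Add(Rational(8, 19), Rational(-7, 16)), 1), -461)) = Add(-26, Mul(Mul(Rational(-5, 304), 1), -461)) = Add(-26, Mul(Rational(-5, 304), -461)) = Add(-26, Rational(2305, 304)) = Rational(-5599, 304)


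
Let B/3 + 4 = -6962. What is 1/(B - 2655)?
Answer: -1/23553 ≈ -4.2457e-5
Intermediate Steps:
B = -20898 (B = -12 + 3*(-6962) = -12 - 20886 = -20898)
1/(B - 2655) = 1/(-20898 - 2655) = 1/(-23553) = -1/23553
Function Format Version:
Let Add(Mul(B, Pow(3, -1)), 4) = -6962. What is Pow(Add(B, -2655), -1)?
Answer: Rational(-1, 23553) ≈ -4.2457e-5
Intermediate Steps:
B = -20898 (B = Add(-12, Mul(3, -6962)) = Add(-12, -20886) = -20898)
Pow(Add(B, -2655), -1) = Pow(Add(-20898, -2655), -1) = Pow(-23553, -1) = Rational(-1, 23553)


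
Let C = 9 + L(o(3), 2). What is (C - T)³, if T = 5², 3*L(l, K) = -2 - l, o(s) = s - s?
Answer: -125000/27 ≈ -4629.6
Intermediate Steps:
o(s) = 0
L(l, K) = -⅔ - l/3 (L(l, K) = (-2 - l)/3 = -⅔ - l/3)
C = 25/3 (C = 9 + (-⅔ - ⅓*0) = 9 + (-⅔ + 0) = 9 - ⅔ = 25/3 ≈ 8.3333)
T = 25
(C - T)³ = (25/3 - 1*25)³ = (25/3 - 25)³ = (-50/3)³ = -125000/27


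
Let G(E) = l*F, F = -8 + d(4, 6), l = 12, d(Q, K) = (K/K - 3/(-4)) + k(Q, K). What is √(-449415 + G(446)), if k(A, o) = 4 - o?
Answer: 3*I*√49946 ≈ 670.46*I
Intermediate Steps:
d(Q, K) = 23/4 - K (d(Q, K) = (K/K - 3/(-4)) + (4 - K) = (1 - 3*(-¼)) + (4 - K) = (1 + ¾) + (4 - K) = 7/4 + (4 - K) = 23/4 - K)
F = -33/4 (F = -8 + (23/4 - 1*6) = -8 + (23/4 - 6) = -8 - ¼ = -33/4 ≈ -8.2500)
G(E) = -99 (G(E) = 12*(-33/4) = -99)
√(-449415 + G(446)) = √(-449415 - 99) = √(-449514) = 3*I*√49946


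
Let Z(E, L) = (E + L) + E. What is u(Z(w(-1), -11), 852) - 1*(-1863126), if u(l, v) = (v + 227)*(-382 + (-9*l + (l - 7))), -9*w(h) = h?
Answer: 13827859/9 ≈ 1.5364e+6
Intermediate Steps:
w(h) = -h/9
Z(E, L) = L + 2*E
u(l, v) = (-389 - 8*l)*(227 + v) (u(l, v) = (227 + v)*(-382 + (-9*l + (-7 + l))) = (227 + v)*(-382 + (-7 - 8*l)) = (227 + v)*(-389 - 8*l) = (-389 - 8*l)*(227 + v))
u(Z(w(-1), -11), 852) - 1*(-1863126) = (-88303 - 1816*(-11 + 2*(-⅑*(-1))) - 389*852 - 8*(-11 + 2*(-⅑*(-1)))*852) - 1*(-1863126) = (-88303 - 1816*(-11 + 2*(⅑)) - 331428 - 8*(-11 + 2*(⅑))*852) + 1863126 = (-88303 - 1816*(-11 + 2/9) - 331428 - 8*(-11 + 2/9)*852) + 1863126 = (-88303 - 1816*(-97/9) - 331428 - 8*(-97/9)*852) + 1863126 = (-88303 + 176152/9 - 331428 + 220384/3) + 1863126 = -2940275/9 + 1863126 = 13827859/9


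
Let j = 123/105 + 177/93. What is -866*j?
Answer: -2888976/1085 ≈ -2662.7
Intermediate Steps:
j = 3336/1085 (j = 123*(1/105) + 177*(1/93) = 41/35 + 59/31 = 3336/1085 ≈ 3.0747)
-866*j = -866*3336/1085 = -2888976/1085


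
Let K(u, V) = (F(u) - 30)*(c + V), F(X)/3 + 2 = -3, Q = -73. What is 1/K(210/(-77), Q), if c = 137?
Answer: -1/2880 ≈ -0.00034722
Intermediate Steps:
F(X) = -15 (F(X) = -6 + 3*(-3) = -6 - 9 = -15)
K(u, V) = -6165 - 45*V (K(u, V) = (-15 - 30)*(137 + V) = -45*(137 + V) = -6165 - 45*V)
1/K(210/(-77), Q) = 1/(-6165 - 45*(-73)) = 1/(-6165 + 3285) = 1/(-2880) = -1/2880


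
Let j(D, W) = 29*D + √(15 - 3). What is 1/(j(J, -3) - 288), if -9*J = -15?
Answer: -2157/516853 - 18*√3/516853 ≈ -0.0042337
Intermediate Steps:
J = 5/3 (J = -⅑*(-15) = 5/3 ≈ 1.6667)
j(D, W) = 2*√3 + 29*D (j(D, W) = 29*D + √12 = 29*D + 2*√3 = 2*√3 + 29*D)
1/(j(J, -3) - 288) = 1/((2*√3 + 29*(5/3)) - 288) = 1/((2*√3 + 145/3) - 288) = 1/((145/3 + 2*√3) - 288) = 1/(-719/3 + 2*√3)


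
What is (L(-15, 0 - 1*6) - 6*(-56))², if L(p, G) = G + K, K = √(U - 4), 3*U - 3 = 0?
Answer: (330 + I*√3)² ≈ 1.089e+5 + 1143.0*I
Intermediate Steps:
U = 1 (U = 1 + (⅓)*0 = 1 + 0 = 1)
K = I*√3 (K = √(1 - 4) = √(-3) = I*√3 ≈ 1.732*I)
L(p, G) = G + I*√3
(L(-15, 0 - 1*6) - 6*(-56))² = (((0 - 1*6) + I*√3) - 6*(-56))² = (((0 - 6) + I*√3) + 336)² = ((-6 + I*√3) + 336)² = (330 + I*√3)²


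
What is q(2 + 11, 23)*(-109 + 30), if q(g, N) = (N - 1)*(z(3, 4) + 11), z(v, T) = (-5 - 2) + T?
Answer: -13904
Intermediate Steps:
z(v, T) = -7 + T
q(g, N) = -8 + 8*N (q(g, N) = (N - 1)*((-7 + 4) + 11) = (-1 + N)*(-3 + 11) = (-1 + N)*8 = -8 + 8*N)
q(2 + 11, 23)*(-109 + 30) = (-8 + 8*23)*(-109 + 30) = (-8 + 184)*(-79) = 176*(-79) = -13904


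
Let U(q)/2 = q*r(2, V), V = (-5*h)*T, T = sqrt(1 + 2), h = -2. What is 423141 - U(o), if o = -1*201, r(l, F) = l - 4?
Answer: 422337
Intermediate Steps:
T = sqrt(3) ≈ 1.7320
V = 10*sqrt(3) (V = (-5*(-2))*sqrt(3) = 10*sqrt(3) ≈ 17.320)
r(l, F) = -4 + l
o = -201
U(q) = -4*q (U(q) = 2*(q*(-4 + 2)) = 2*(q*(-2)) = 2*(-2*q) = -4*q)
423141 - U(o) = 423141 - (-4)*(-201) = 423141 - 1*804 = 423141 - 804 = 422337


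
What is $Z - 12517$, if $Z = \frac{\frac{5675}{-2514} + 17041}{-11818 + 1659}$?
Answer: $- \frac{319723585741}{25539726} \approx -12519.0$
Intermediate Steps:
$Z = - \frac{42835399}{25539726}$ ($Z = \frac{5675 \left(- \frac{1}{2514}\right) + 17041}{-10159} = \left(- \frac{5675}{2514} + 17041\right) \left(- \frac{1}{10159}\right) = \frac{42835399}{2514} \left(- \frac{1}{10159}\right) = - \frac{42835399}{25539726} \approx -1.6772$)
$Z - 12517 = - \frac{42835399}{25539726} - 12517 = - \frac{319723585741}{25539726}$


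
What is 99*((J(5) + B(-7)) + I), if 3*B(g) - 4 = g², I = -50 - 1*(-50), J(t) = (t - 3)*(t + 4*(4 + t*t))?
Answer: 25707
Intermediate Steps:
J(t) = (-3 + t)*(16 + t + 4*t²) (J(t) = (-3 + t)*(t + 4*(4 + t²)) = (-3 + t)*(t + (16 + 4*t²)) = (-3 + t)*(16 + t + 4*t²))
I = 0 (I = -50 + 50 = 0)
B(g) = 4/3 + g²/3
99*((J(5) + B(-7)) + I) = 99*(((-48 - 11*5² + 4*5³ + 13*5) + (4/3 + (⅓)*(-7)²)) + 0) = 99*(((-48 - 11*25 + 4*125 + 65) + (4/3 + (⅓)*49)) + 0) = 99*(((-48 - 275 + 500 + 65) + (4/3 + 49/3)) + 0) = 99*((242 + 53/3) + 0) = 99*(779/3 + 0) = 99*(779/3) = 25707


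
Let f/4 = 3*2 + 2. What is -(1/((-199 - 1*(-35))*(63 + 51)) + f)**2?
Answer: -357928189441/349540416 ≈ -1024.0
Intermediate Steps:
f = 32 (f = 4*(3*2 + 2) = 4*(6 + 2) = 4*8 = 32)
-(1/((-199 - 1*(-35))*(63 + 51)) + f)**2 = -(1/((-199 - 1*(-35))*(63 + 51)) + 32)**2 = -(1/((-199 + 35)*114) + 32)**2 = -(1/(-164*114) + 32)**2 = -(1/(-18696) + 32)**2 = -(-1/18696 + 32)**2 = -(598271/18696)**2 = -1*357928189441/349540416 = -357928189441/349540416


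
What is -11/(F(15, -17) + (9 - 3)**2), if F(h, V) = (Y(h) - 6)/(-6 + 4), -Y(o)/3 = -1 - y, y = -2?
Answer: -22/81 ≈ -0.27161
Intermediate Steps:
Y(o) = -3 (Y(o) = -3*(-1 - 1*(-2)) = -3*(-1 + 2) = -3*1 = -3)
F(h, V) = 9/2 (F(h, V) = (-3 - 6)/(-6 + 4) = -9/(-2) = -9*(-1/2) = 9/2)
-11/(F(15, -17) + (9 - 3)**2) = -11/(9/2 + (9 - 3)**2) = -11/(9/2 + 6**2) = -11/(9/2 + 36) = -11/81/2 = -11*2/81 = -22/81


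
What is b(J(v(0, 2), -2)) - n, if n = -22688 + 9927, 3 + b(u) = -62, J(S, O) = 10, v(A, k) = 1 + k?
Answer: 12696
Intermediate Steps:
b(u) = -65 (b(u) = -3 - 62 = -65)
n = -12761
b(J(v(0, 2), -2)) - n = -65 - 1*(-12761) = -65 + 12761 = 12696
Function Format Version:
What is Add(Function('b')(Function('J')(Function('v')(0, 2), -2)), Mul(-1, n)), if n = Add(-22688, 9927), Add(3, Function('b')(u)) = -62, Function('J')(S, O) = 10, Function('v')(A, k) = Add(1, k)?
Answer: 12696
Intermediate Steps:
Function('b')(u) = -65 (Function('b')(u) = Add(-3, -62) = -65)
n = -12761
Add(Function('b')(Function('J')(Function('v')(0, 2), -2)), Mul(-1, n)) = Add(-65, Mul(-1, -12761)) = Add(-65, 12761) = 12696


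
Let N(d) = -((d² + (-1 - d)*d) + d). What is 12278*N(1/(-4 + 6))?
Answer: 0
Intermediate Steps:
N(d) = -d - d² - d*(-1 - d) (N(d) = -((d² + d*(-1 - d)) + d) = -(d + d² + d*(-1 - d)) = -d - d² - d*(-1 - d))
12278*N(1/(-4 + 6)) = 12278*0 = 0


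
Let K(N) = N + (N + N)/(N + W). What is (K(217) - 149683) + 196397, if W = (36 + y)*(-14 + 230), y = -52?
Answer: 152009075/3239 ≈ 46931.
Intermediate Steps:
W = -3456 (W = (36 - 52)*(-14 + 230) = -16*216 = -3456)
K(N) = N + 2*N/(-3456 + N) (K(N) = N + (N + N)/(N - 3456) = N + (2*N)/(-3456 + N) = N + 2*N/(-3456 + N))
(K(217) - 149683) + 196397 = (217*(-3454 + 217)/(-3456 + 217) - 149683) + 196397 = (217*(-3237)/(-3239) - 149683) + 196397 = (217*(-1/3239)*(-3237) - 149683) + 196397 = (702429/3239 - 149683) + 196397 = -484120808/3239 + 196397 = 152009075/3239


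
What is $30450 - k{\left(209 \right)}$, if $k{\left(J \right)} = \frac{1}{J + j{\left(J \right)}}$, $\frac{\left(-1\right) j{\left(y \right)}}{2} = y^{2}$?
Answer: $\frac{2653808851}{87153} \approx 30450.0$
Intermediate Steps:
$j{\left(y \right)} = - 2 y^{2}$
$k{\left(J \right)} = \frac{1}{J - 2 J^{2}}$
$30450 - k{\left(209 \right)} = 30450 - - \frac{1}{209 \left(-1 + 2 \cdot 209\right)} = 30450 - \left(-1\right) \frac{1}{209} \frac{1}{-1 + 418} = 30450 - \left(-1\right) \frac{1}{209} \cdot \frac{1}{417} = 30450 - - \frac{1}{87153} = 30450 + \frac{1}{87153} = \frac{2653808851}{87153}$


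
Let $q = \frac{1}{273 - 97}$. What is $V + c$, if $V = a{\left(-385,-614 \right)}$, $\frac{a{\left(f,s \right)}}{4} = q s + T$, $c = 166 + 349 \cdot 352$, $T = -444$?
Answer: $\frac{2666929}{22} \approx 1.2122 \cdot 10^{5}$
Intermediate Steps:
$q = \frac{1}{176} \approx 0.0056818$
$c = 123014$ ($c = 166 + 122848 = 123014$)
$a{\left(f,s \right)} = -1776 + \frac{s}{44}$ ($a{\left(f,s \right)} = 4 \left(\frac{s}{176} - 444\right) = 4 \left(-444 + \frac{s}{176}\right) = -1776 + \frac{s}{44}$)
$V = - \frac{39379}{22}$ ($V = -1776 + \frac{1}{44} \left(-614\right) = -1776 - \frac{307}{22} = - \frac{39379}{22} \approx -1790.0$)
$V + c = - \frac{39379}{22} + 123014 = \frac{2666929}{22}$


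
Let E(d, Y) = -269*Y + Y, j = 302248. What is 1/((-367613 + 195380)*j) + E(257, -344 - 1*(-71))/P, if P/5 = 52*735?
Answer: 3487824345353/9109988962200 ≈ 0.38286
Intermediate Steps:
P = 191100 (P = 5*(52*735) = 5*38220 = 191100)
E(d, Y) = -268*Y
1/((-367613 + 195380)*j) + E(257, -344 - 1*(-71))/P = 1/((-367613 + 195380)*302248) - 268*(-344 - 1*(-71))/191100 = (1/302248)/(-172233) - 268*(-344 + 71)*(1/191100) = -1/172233*1/302248 - 268*(-273)*(1/191100) = -1/52057079784 + 73164*(1/191100) = -1/52057079784 + 67/175 = 3487824345353/9109988962200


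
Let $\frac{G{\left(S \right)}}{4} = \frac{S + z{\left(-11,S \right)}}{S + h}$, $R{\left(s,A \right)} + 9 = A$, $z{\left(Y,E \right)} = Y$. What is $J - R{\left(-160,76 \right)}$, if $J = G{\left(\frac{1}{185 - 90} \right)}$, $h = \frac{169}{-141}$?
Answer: $- \frac{238711}{7957} \approx -30.0$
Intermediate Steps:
$h = - \frac{169}{141}$ ($h = 169 \left(- \frac{1}{141}\right) = - \frac{169}{141} \approx -1.1986$)
$R{\left(s,A \right)} = -9 + A$
$G{\left(S \right)} = \frac{4 \left(-11 + S\right)}{- \frac{169}{141} + S}$ ($G{\left(S \right)} = 4 \frac{S - 11}{S - \frac{169}{141}} = 4 \frac{-11 + S}{- \frac{169}{141} + S} = \frac{4 \left(-11 + S\right)}{- \frac{169}{141} + S}$)
$J = \frac{294408}{7957}$ ($J = \frac{564 \left(-11 + \frac{1}{185 - 90}\right)}{-169 + \frac{141}{185 - 90}} = \frac{564 \left(-11 + \frac{1}{95}\right)}{-169 + \frac{141}{95}} = \frac{564 \left(-11 + \frac{1}{95}\right)}{-169 + 141 \cdot \frac{1}{95}} = 564 \frac{1}{-169 + \frac{141}{95}} \left(- \frac{1044}{95}\right) = 564 \frac{1}{- \frac{15914}{95}} \left(- \frac{1044}{95}\right) = 564 \left(- \frac{95}{15914}\right) \left(- \frac{1044}{95}\right) = \frac{294408}{7957} \approx 37.0$)
$J - R{\left(-160,76 \right)} = \frac{294408}{7957} - \left(-9 + 76\right) = \frac{294408}{7957} - 67 = - \frac{238711}{7957}$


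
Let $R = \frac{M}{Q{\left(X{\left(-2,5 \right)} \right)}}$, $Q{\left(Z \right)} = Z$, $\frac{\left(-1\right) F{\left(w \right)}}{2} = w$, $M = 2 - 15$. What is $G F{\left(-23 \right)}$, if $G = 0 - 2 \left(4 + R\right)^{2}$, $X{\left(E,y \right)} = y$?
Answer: $- \frac{4508}{25} \approx -180.32$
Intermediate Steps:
$M = -13$ ($M = 2 - 15 = -13$)
$F{\left(w \right)} = - 2 w$
$R = - \frac{13}{5} \approx -2.6$
$G = - \frac{98}{25}$ ($G = 0 - 2 \left(4 - \frac{13}{5}\right)^{2} = 0 - 2 \left(\frac{7}{5}\right)^{2} = 0 - \frac{98}{25} = - \frac{98}{25} \approx -3.92$)
$G F{\left(-23 \right)} = - \frac{98 \left(\left(-2\right) \left(-23\right)\right)}{25} = \left(- \frac{98}{25}\right) 46 = - \frac{4508}{25}$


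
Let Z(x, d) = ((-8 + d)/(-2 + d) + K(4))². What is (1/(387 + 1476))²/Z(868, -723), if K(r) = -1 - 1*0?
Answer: 525625/124947684 ≈ 0.0042068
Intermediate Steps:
K(r) = -1 (K(r) = -1 + 0 = -1)
Z(x, d) = (-1 + (-8 + d)/(-2 + d))² (Z(x, d) = ((-8 + d)/(-2 + d) - 1)² = (-1 + (-8 + d)/(-2 + d))²)
(1/(387 + 1476))²/Z(868, -723) = (1/(387 + 1476))²/((36/(-2 - 723)²)) = (1/1863)²/((36/(-725)²)) = (1/1863)²/((36*(1/525625))) = 1/(3470769*(36/525625)) = (1/3470769)*(525625/36) = 525625/124947684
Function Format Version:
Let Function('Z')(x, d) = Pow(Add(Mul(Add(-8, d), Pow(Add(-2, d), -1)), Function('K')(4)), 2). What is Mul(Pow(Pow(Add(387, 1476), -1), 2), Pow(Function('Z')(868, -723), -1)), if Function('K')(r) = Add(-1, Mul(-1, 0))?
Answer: Rational(525625, 124947684) ≈ 0.0042068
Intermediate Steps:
Function('K')(r) = -1 (Function('K')(r) = Add(-1, 0) = -1)
Function('Z')(x, d) = Pow(Add(-1, Mul(Pow(Add(-2, d), -1), Add(-8, d))), 2) (Function('Z')(x, d) = Pow(Add(Mul(Add(-8, d), Pow(Add(-2, d), -1)), -1), 2) = Pow(Add(Mul(Pow(Add(-2, d), -1), Add(-8, d)), -1), 2) = Pow(Add(-1, Mul(Pow(Add(-2, d), -1), Add(-8, d))), 2))
Mul(Pow(Pow(Add(387, 1476), -1), 2), Pow(Function('Z')(868, -723), -1)) = Mul(Pow(Pow(Add(387, 1476), -1), 2), Pow(Mul(36, Pow(Add(-2, -723), -2)), -1)) = Mul(Pow(Pow(1863, -1), 2), Pow(Mul(36, Pow(-725, -2)), -1)) = Mul(Pow(Rational(1, 1863), 2), Pow(Mul(36, Rational(1, 525625)), -1)) = Mul(Rational(1, 3470769), Pow(Rational(36, 525625), -1)) = Mul(Rational(1, 3470769), Rational(525625, 36)) = Rational(525625, 124947684)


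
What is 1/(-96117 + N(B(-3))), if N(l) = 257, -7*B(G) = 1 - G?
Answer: -1/95860 ≈ -1.0432e-5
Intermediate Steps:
B(G) = -⅐ + G/7 (B(G) = -(1 - G)/7 = -⅐ + G/7)
1/(-96117 + N(B(-3))) = 1/(-96117 + 257) = 1/(-95860) = -1/95860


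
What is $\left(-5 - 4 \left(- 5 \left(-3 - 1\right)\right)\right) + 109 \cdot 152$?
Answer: $16483$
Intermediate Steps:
$\left(-5 - 4 \left(- 5 \left(-3 - 1\right)\right)\right) + 109 \cdot 152 = \left(-5 - 4 \left(\left(-5\right) \left(-4\right)\right)\right) + 16568 = \left(-5 - 80\right) + 16568 = -85 + 16568 = 16483$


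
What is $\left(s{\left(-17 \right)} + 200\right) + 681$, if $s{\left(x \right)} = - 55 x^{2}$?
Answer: $-15014$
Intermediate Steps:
$\left(s{\left(-17 \right)} + 200\right) + 681 = \left(- 55 \left(-17\right)^{2} + 200\right) + 681 = \left(\left(-55\right) 289 + 200\right) + 681 = \left(-15895 + 200\right) + 681 = -15695 + 681 = -15014$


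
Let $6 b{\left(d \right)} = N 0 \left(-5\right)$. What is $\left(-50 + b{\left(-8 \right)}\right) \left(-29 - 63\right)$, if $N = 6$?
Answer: $4600$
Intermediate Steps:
$b{\left(d \right)} = 0$ ($b{\left(d \right)} = \frac{6 \cdot 0 \left(-5\right)}{6} = \frac{0 \left(-5\right)}{6} = \frac{1}{6} \cdot 0 = 0$)
$\left(-50 + b{\left(-8 \right)}\right) \left(-29 - 63\right) = \left(-50 + 0\right) \left(-29 - 63\right) = - 50 \left(-29 - 63\right) = \left(-50\right) \left(-92\right) = 4600$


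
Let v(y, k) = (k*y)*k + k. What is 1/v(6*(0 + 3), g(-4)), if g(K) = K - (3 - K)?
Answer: 1/2167 ≈ 0.00046147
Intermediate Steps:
g(K) = -3 + 2*K (g(K) = K + (-3 + K) = -3 + 2*K)
v(y, k) = k + y*k**2 (v(y, k) = y*k**2 + k = k + y*k**2)
1/v(6*(0 + 3), g(-4)) = 1/((-3 + 2*(-4))*(1 + (-3 + 2*(-4))*(6*(0 + 3)))) = 1/((-3 - 8)*(1 + (-3 - 8)*(6*3))) = 1/(-11*(1 - 11*18)) = 1/(-11*(1 - 198)) = 1/(-11*(-197)) = 1/2167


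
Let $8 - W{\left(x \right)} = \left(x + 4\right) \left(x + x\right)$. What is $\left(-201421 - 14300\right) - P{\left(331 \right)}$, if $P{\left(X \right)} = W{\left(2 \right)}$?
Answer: $-215705$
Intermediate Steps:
$W{\left(x \right)} = 8 - 2 x \left(4 + x\right)$ ($W{\left(x \right)} = 8 - \left(x + 4\right) \left(x + x\right) = 8 - \left(4 + x\right) 2 x = 8 - 2 x \left(4 + x\right)$)
$P{\left(X \right)} = -16$ ($P{\left(X \right)} = 8 - 16 - 2 \cdot 2^{2} = 8 - 16 - 8 = -16$)
$\left(-201421 - 14300\right) - P{\left(331 \right)} = \left(-201421 - 14300\right) - -16 = \left(-201421 - 14300\right) + 16 = -215721 + 16 = -215705$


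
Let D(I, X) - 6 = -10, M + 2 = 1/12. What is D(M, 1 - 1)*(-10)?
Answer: 40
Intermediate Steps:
M = -23/12 (M = -2 + 1/12 = -23/12 ≈ -1.9167)
D(I, X) = -4 (D(I, X) = 6 - 10 = -4)
D(M, 1 - 1)*(-10) = -4*(-10) = 40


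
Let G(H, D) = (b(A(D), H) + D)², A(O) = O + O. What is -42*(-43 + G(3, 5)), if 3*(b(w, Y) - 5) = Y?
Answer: -3276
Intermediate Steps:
A(O) = 2*O
b(w, Y) = 5 + Y/3
G(H, D) = (5 + D + H/3)² (G(H, D) = ((5 + H/3) + D)² = (5 + D + H/3)²)
-42*(-43 + G(3, 5)) = -42*(-43 + (15 + 3 + 3*5)²/9) = -42*(-43 + (15 + 3 + 15)²/9) = -42*(-43 + (⅑)*33²) = -42*(-43 + (⅑)*1089) = -42*(-43 + 121) = -42*78 = -3276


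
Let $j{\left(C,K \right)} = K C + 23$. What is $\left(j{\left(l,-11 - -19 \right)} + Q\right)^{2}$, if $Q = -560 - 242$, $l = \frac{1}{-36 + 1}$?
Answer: $\frac{743816529}{1225} \approx 6.072 \cdot 10^{5}$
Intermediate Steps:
$l = - \frac{1}{35}$ ($l = \frac{1}{-35} = - \frac{1}{35} \approx -0.028571$)
$j{\left(C,K \right)} = 23 + C K$ ($j{\left(C,K \right)} = C K + 23 = 23 + C K$)
$Q = -802$
$\left(j{\left(l,-11 - -19 \right)} + Q\right)^{2} = \left(\left(23 - \frac{-11 - -19}{35}\right) - 802\right)^{2} = \left(\left(23 - \frac{-11 + 19}{35}\right) - 802\right)^{2} = \left(\left(23 - \frac{8}{35}\right) - 802\right)^{2} = \left(\frac{797}{35} - 802\right)^{2} = \left(- \frac{27273}{35}\right)^{2} = \frac{743816529}{1225}$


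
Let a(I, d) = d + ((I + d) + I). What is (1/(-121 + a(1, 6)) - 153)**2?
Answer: 268042384/11449 ≈ 23412.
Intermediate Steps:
a(I, d) = 2*I + 2*d (a(I, d) = d + (d + 2*I) = 2*I + 2*d)
(1/(-121 + a(1, 6)) - 153)**2 = (1/(-121 + (2*1 + 2*6)) - 153)**2 = (1/(-121 + (2 + 12)) - 153)**2 = (1/(-121 + 14) - 153)**2 = (1/(-107) - 153)**2 = (-1/107 - 153)**2 = (-16372/107)**2 = 268042384/11449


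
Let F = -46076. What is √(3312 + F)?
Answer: 2*I*√10691 ≈ 206.79*I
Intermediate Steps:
√(3312 + F) = √(3312 - 46076) = √(-42764) = 2*I*√10691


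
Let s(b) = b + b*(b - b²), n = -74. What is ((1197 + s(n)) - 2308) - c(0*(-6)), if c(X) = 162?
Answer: 409353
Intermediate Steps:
((1197 + s(n)) - 2308) - c(0*(-6)) = ((1197 - 74*(1 - 74 - 1*(-74)²)) - 2308) - 1*162 = ((1197 - 74*(1 - 74 - 1*5476)) - 2308) - 162 = ((1197 - 74*(1 - 74 - 5476)) - 2308) - 162 = ((1197 - 74*(-5549)) - 2308) - 162 = ((1197 + 410626) - 2308) - 162 = (411823 - 2308) - 162 = 409515 - 162 = 409353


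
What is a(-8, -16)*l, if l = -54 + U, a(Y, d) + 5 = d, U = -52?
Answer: 2226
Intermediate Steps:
a(Y, d) = -5 + d
l = -106 (l = -54 - 52 = -106)
a(-8, -16)*l = (-5 - 16)*(-106) = -21*(-106) = 2226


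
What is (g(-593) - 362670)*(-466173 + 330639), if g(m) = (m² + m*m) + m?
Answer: -46086303690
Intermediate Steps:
g(m) = m + 2*m² (g(m) = (m² + m²) + m = 2*m² + m = m + 2*m²)
(g(-593) - 362670)*(-466173 + 330639) = (-593*(1 + 2*(-593)) - 362670)*(-466173 + 330639) = (-593*(1 - 1186) - 362670)*(-135534) = (-593*(-1185) - 362670)*(-135534) = (702705 - 362670)*(-135534) = 340035*(-135534) = -46086303690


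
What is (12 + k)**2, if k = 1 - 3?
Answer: 100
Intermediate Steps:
k = -2
(12 + k)**2 = (12 - 2)**2 = 10**2 = 100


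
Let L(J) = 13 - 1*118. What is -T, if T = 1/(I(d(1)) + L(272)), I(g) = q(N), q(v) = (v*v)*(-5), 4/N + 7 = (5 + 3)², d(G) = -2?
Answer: 3249/341225 ≈ 0.0095216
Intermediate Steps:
L(J) = -105 (L(J) = 13 - 118 = -105)
N = 4/57 (N = 4/(-7 + (5 + 3)²) = 4/(-7 + 8²) = 4/(-7 + 64) = 4/57 ≈ 0.070175)
q(v) = -5*v² (q(v) = v²*(-5) = -5*v²)
I(g) = -80/3249 (I(g) = -5*(4/57)² = -5*16/3249 = -80/3249)
T = -3249/341225 (T = 1/(-80/3249 - 105) = 1/(-341225/3249) = -3249/341225 ≈ -0.0095216)
-T = -1*(-3249/341225) = 3249/341225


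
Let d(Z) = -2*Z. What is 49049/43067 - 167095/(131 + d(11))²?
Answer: -6613529196/511679027 ≈ -12.925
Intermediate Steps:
49049/43067 - 167095/(131 + d(11))² = 49049/43067 - 167095/(131 - 2*11)² = 49049*(1/43067) - 167095/(131 - 22)² = 49049/43067 - 167095/(109²) = 49049/43067 - 167095/11881 = -6613529196/511679027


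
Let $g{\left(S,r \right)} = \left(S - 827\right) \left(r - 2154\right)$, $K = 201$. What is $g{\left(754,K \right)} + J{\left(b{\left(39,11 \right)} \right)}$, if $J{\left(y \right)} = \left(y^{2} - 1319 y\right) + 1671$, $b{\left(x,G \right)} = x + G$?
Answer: $80790$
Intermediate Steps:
$b{\left(x,G \right)} = G + x$
$g{\left(S,r \right)} = \left(-2154 + r\right) \left(-827 + S\right)$ ($g{\left(S,r \right)} = \left(-827 + S\right) \left(-2154 + r\right) = \left(-2154 + r\right) \left(-827 + S\right)$)
$J{\left(y \right)} = 1671 + y^{2} - 1319 y$
$g{\left(754,K \right)} + J{\left(b{\left(39,11 \right)} \right)} = \left(1781358 - 1624116 - 166227 + 754 \cdot 201\right) + \left(1671 + \left(11 + 39\right)^{2} - 1319 \left(11 + 39\right)\right) = \left(1781358 - 1624116 - 166227 + 151554\right) + \left(1671 + 50^{2} - 65950\right) = 142569 + \left(1671 + 2500 - 65950\right) = 142569 - 61779 = 80790$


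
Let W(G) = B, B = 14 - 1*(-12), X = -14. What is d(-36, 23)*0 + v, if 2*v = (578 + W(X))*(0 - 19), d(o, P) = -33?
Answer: -5738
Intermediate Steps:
B = 26 (B = 14 + 12 = 26)
W(G) = 26
v = -5738 (v = ((578 + 26)*(0 - 19))/2 = (604*(-19))/2 = (½)*(-11476) = -5738)
d(-36, 23)*0 + v = -33*0 - 5738 = 0 - 5738 = -5738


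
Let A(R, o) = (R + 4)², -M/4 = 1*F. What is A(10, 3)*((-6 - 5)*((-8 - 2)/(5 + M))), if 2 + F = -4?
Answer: 21560/29 ≈ 743.45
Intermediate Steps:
F = -6 (F = -2 - 4 = -6)
M = 24 (M = -4*(-6) = 24)
A(R, o) = (4 + R)²
A(10, 3)*((-6 - 5)*((-8 - 2)/(5 + M))) = (4 + 10)²*((-6 - 5)*((-8 - 2)/(5 + 24))) = 14²*(-(-110)/29) = 196*(-(-110)/29) = 196*(-11*(-10/29)) = 196*(110/29) = 21560/29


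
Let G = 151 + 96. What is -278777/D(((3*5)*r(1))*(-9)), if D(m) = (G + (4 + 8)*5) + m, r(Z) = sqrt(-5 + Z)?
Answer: -85584539/167149 - 75269790*I/167149 ≈ -512.03 - 450.32*I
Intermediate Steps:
G = 247
D(m) = 307 + m (D(m) = (247 + (4 + 8)*5) + m = (247 + 12*5) + m = (247 + 60) + m = 307 + m)
-278777/D(((3*5)*r(1))*(-9)) = -278777/(307 + ((3*5)*sqrt(-5 + 1))*(-9)) = -278777/(307 + (15*sqrt(-4))*(-9)) = -278777/(307 + (15*(2*I))*(-9)) = -278777/(307 + (30*I)*(-9)) = -278777*(307 + 270*I)/167149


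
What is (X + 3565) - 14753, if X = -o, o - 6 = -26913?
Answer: 15719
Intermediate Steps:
o = -26907 (o = 6 - 26913 = -26907)
X = 26907 (X = -1*(-26907) = 26907)
(X + 3565) - 14753 = (26907 + 3565) - 14753 = 30472 - 14753 = 15719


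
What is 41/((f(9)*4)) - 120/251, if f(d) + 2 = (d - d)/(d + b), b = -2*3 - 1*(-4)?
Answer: -11251/2008 ≈ -5.6031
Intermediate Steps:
b = -2 (b = -6 + 4 = -2)
f(d) = -2 (f(d) = -2 + (d - d)/(d - 2) = -2 + 0/(-2 + d) = -2 + 0 = -2)
41/((f(9)*4)) - 120/251 = 41/((-2*4)) - 120/251 = 41/(-8) - 120*1/251 = 41*(-⅛) - 120/251 = -41/8 - 120/251 = -11251/2008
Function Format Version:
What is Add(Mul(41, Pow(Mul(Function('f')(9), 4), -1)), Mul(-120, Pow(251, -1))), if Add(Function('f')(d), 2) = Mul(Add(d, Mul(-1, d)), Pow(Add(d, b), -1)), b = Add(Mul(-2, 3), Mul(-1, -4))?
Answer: Rational(-11251, 2008) ≈ -5.6031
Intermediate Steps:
b = -2 (b = Add(-6, 4) = -2)
Function('f')(d) = -2 (Function('f')(d) = Add(-2, Mul(Add(d, Mul(-1, d)), Pow(Add(d, -2), -1))) = Add(-2, Mul(0, Pow(Add(-2, d), -1))) = Add(-2, 0) = -2)
Add(Mul(41, Pow(Mul(Function('f')(9), 4), -1)), Mul(-120, Pow(251, -1))) = Add(Mul(41, Pow(Mul(-2, 4), -1)), Mul(-120, Pow(251, -1))) = Add(Mul(41, Pow(-8, -1)), Mul(-120, Rational(1, 251))) = Add(Mul(41, Rational(-1, 8)), Rational(-120, 251)) = Add(Rational(-41, 8), Rational(-120, 251)) = Rational(-11251, 2008)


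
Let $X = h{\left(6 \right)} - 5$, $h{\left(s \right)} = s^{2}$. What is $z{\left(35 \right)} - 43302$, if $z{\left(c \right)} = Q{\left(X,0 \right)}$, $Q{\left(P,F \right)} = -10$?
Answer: $-43312$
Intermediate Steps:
$X = 31$ ($X = 6^{2} - 5 = 36 - 5 = 31$)
$z{\left(c \right)} = -10$
$z{\left(35 \right)} - 43302 = -10 - 43302 = -43312$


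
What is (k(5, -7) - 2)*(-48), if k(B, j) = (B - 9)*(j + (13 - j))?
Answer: 2592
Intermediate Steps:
k(B, j) = -117 + 13*B (k(B, j) = (-9 + B)*13 = -117 + 13*B)
(k(5, -7) - 2)*(-48) = ((-117 + 13*5) - 2)*(-48) = ((-117 + 65) - 2)*(-48) = (-52 - 2)*(-48) = -54*(-48) = 2592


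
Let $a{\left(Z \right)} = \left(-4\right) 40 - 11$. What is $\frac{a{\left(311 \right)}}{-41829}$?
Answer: $\frac{57}{13943} \approx 0.0040881$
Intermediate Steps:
$a{\left(Z \right)} = -171$ ($a{\left(Z \right)} = -160 - 11 = -171$)
$\frac{a{\left(311 \right)}}{-41829} = - \frac{171}{-41829} = \left(-171\right) \left(- \frac{1}{41829}\right) = \frac{57}{13943}$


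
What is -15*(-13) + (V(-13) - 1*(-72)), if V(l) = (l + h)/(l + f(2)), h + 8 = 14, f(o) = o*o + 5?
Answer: 1075/4 ≈ 268.75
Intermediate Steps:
f(o) = 5 + o² (f(o) = o² + 5 = 5 + o²)
h = 6 (h = -8 + 14 = 6)
V(l) = (6 + l)/(9 + l) (V(l) = (l + 6)/(l + (5 + 2²)) = (6 + l)/(l + (5 + 4)) = (6 + l)/(l + 9) = (6 + l)/(9 + l))
-15*(-13) + (V(-13) - 1*(-72)) = -15*(-13) + ((6 - 13)/(9 - 13) - 1*(-72)) = 195 + (-7/(-4) + 72) = 195 + (-¼*(-7) + 72) = 195 + (7/4 + 72) = 195 + 295/4 = 1075/4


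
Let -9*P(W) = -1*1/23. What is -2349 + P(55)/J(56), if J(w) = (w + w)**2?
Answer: -6099432191/2596608 ≈ -2349.0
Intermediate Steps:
P(W) = 1/207 (P(W) = -(-1*1)/(9*23) = -(-1)/(9*23) = -1/9*(-1/23) = 1/207)
J(w) = 4*w**2 (J(w) = (2*w)**2 = 4*w**2)
-2349 + P(55)/J(56) = -2349 + 1/(207*((4*56**2))) = -2349 + 1/(207*((4*3136))) = -2349 + (1/207)/12544 = -2349 + (1/207)*(1/12544) = -2349 + 1/2596608 = -6099432191/2596608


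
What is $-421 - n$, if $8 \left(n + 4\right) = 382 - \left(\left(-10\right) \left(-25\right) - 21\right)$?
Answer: $- \frac{3489}{8} \approx -436.13$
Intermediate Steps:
$n = \frac{121}{8}$ ($n = -4 + \frac{382 - \left(\left(-10\right) \left(-25\right) - 21\right)}{8} = -4 + \frac{382 - \left(250 - 21\right)}{8} = -4 + \frac{382 - 229}{8} = -4 + \frac{1}{8} \cdot 153 = -4 + \frac{153}{8} = \frac{121}{8} \approx 15.125$)
$-421 - n = -421 - \frac{121}{8} = - \frac{3489}{8}$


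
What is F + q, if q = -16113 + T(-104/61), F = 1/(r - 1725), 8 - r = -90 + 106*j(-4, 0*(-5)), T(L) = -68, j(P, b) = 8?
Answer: -40047976/2475 ≈ -16181.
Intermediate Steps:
r = -750 (r = 8 - (-90 + 106*8) = 8 - (-90 + 848) = 8 - 1*758 = 8 - 758 = -750)
F = -1/2475 (F = 1/(-750 - 1725) = 1/(-2475) = -1/2475 ≈ -0.00040404)
q = -16181 (q = -16113 - 68 = -16181)
F + q = -1/2475 - 16181 = -40047976/2475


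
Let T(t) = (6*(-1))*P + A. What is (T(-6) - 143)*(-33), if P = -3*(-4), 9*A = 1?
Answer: 21274/3 ≈ 7091.3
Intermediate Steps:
A = ⅑ (A = (⅑)*1 = ⅑ ≈ 0.11111)
P = 12
T(t) = -647/9 (T(t) = (6*(-1))*12 + ⅑ = -6*12 + ⅑ = -72 + ⅑ = -647/9)
(T(-6) - 143)*(-33) = (-647/9 - 143)*(-33) = -1934/9*(-33) = 21274/3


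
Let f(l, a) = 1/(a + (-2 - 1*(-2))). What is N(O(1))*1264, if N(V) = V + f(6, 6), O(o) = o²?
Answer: 4424/3 ≈ 1474.7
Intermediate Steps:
f(l, a) = 1/a (f(l, a) = 1/(a + (-2 + 2)) = 1/(a + 0) = 1/a)
N(V) = ⅙ + V (N(V) = V + 1/6 = V + ⅙ = ⅙ + V)
N(O(1))*1264 = (⅙ + 1²)*1264 = (⅙ + 1)*1264 = (7/6)*1264 = 4424/3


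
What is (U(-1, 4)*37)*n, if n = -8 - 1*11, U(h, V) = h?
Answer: 703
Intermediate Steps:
n = -19 (n = -8 - 11 = -19)
(U(-1, 4)*37)*n = -1*37*(-19) = -37*(-19) = 703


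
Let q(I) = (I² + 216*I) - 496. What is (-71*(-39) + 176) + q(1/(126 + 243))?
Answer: 333537994/136161 ≈ 2449.6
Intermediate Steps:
q(I) = -496 + I² + 216*I
(-71*(-39) + 176) + q(1/(126 + 243)) = (-71*(-39) + 176) + (-496 + (1/(126 + 243))² + 216/(126 + 243)) = (2769 + 176) + (-496 + (1/369)² + 216/369) = 2945 + (-496 + (1/369)² + 216*(1/369)) = 2945 + (-496 + 1/136161 + 24/41) = 2945 - 67456151/136161 = 333537994/136161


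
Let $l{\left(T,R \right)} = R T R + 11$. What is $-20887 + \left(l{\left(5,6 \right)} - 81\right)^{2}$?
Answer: $-8787$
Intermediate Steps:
$l{\left(T,R \right)} = 11 + T R^{2}$ ($l{\left(T,R \right)} = T R^{2} + 11 = 11 + T R^{2}$)
$-20887 + \left(l{\left(5,6 \right)} - 81\right)^{2} = -20887 + \left(\left(11 + 5 \cdot 6^{2}\right) - 81\right)^{2} = -20887 + \left(\left(11 + 5 \cdot 36\right) - 81\right)^{2} = -20887 + \left(\left(11 + 180\right) - 81\right)^{2} = -20887 + \left(191 - 81\right)^{2} = -20887 + 110^{2} = -20887 + 12100 = -8787$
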